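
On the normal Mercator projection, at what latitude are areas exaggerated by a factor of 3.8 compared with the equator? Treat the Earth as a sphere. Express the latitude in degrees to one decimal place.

Mercator areal scale is sec²φ.
sec²φ = 3.8  ⇒  cos²φ = 0.2632  ⇒  cos φ = 0.5130.
φ = arccos(0.5130) ≈ 59.1°.

59.1°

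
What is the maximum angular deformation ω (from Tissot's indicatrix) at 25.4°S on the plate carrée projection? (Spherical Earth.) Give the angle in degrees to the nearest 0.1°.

In the plate carrée (x = Rλ, y = Rφ), meridians are true-scale (h = 1) and parallels are stretched by k = sec φ.
At 25.4°: h = 1.000, k = 1.107; principal scales a = 1.107, b = 1.000.
sin(ω/2) = (a − b)/(a + b) = 0.1070/2.107 = 0.05079, so ω = 2 arcsin(0.05079) ≈ 5.8°.

5.8°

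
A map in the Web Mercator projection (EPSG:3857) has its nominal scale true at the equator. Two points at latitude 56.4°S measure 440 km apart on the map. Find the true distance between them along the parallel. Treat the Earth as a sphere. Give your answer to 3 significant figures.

For Mercator, h = k = sec φ (a conformal cylindrical projection has a single point scale, 1/cos φ).
Along the parallel at 56.4°, map distances are exaggerated by k = sec 56.4° = 1.807.
True distance = 440 / 1.807 = 440 × cos 56.4° ≈ 243 km.

243 km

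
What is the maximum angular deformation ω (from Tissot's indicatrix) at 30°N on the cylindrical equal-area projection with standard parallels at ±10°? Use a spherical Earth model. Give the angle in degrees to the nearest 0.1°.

14.7°

For cylindrical equal-area with standard parallel φ₀, h = cos φ / cos φ₀ and k = cos φ₀ / cos φ, so h·k = 1.
At 30°: h = 0.8794, k = 1.137; principal scales a = 1.137, b = 0.8794.
sin(ω/2) = (a − b)/(a + b) = 0.2578/2.017 = 0.1278, so ω = 2 arcsin(0.1278) ≈ 14.7°.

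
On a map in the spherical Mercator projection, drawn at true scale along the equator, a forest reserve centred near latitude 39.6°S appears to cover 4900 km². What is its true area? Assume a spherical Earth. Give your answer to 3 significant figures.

2910 km²

Mercator is conformal, so the point scale is isotropic: h = k = sec φ = 1/cos φ.
Areal scale = k² = sec²φ = 1/cos²(39.6°) = 1/0.7705² = 1.684.
True area = apparent / (areal scale) = 4900 / 1.684 ≈ 2910 km².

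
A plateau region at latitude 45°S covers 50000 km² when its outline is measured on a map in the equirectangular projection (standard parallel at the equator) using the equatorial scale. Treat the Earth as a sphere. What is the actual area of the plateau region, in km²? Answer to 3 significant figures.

In the plate carrée (x = Rλ, y = Rφ), meridians are true-scale (h = 1) and parallels are stretched by k = sec φ.
Areal scale = h·k = 1 × sec φ; at 45°, h = 1.000, k = 1.414, so h·k = 1.414.
True area = apparent / (areal scale) = 50000 / 1.414 ≈ 35400 km².

35400 km²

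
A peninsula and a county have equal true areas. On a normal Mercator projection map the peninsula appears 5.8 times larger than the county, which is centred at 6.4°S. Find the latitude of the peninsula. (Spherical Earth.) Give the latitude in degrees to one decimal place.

On Mercator, (apparent₁)/(apparent₂) = sec²φ₁ / sec²φ₂ when true areas are equal.
cos²φ₂ / cos²φ₁ = 5.8  ⇒  cos φ₁ = cos 6.4° / √5.8 = 0.9938/2.408 = 0.4126.
φ₁ = arccos(0.4126) ≈ 65.6°.

65.6°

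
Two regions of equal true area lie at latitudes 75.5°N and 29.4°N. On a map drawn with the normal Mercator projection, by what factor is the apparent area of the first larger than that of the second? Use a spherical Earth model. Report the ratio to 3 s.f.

12.1

Mercator is conformal with k = sec φ, so areal scale = k² = sec²φ.
At 75.5°: sec²(75.5°) = 1/0.2504² = 15.95.
At 29.4°: sec²(29.4°) = 1/0.8712² = 1.317.
Ratio = 15.95/1.317 = cos²(29.4°)/cos²(75.5°) ≈ 12.1.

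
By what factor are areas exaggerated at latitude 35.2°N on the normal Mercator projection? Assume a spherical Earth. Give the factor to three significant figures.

Mercator is conformal, so the point scale is isotropic: h = k = sec φ = 1/cos φ.
Areal scale = k² = sec²φ = 1/cos²(35.2°) = 1/0.8171² = 1.498.

1.50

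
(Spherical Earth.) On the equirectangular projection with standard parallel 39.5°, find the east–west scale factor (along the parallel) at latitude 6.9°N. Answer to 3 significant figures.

The equidistant cylindrical projection with φ₀ = 39.5° has h = 1 (meridians true) and k = cos φ₀ / cos φ along parallels.
k = cos 39.5° / cos 6.9° = 0.7716/0.9928 = 0.7773.

0.777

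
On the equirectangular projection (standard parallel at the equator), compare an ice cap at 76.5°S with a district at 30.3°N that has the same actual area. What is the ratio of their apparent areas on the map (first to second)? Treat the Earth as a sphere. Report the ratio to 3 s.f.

3.70

For the equirectangular projection with φ₀ = 0 (plate carrée), h = 1 along meridians and k = sec φ along parallels.
Areal scale at 76.5°: h·k = 1.000 × 4.284 = 4.284.
Areal scale at 30.3°: h·k = 1.000 × 1.158 = 1.158.
Ratio = 4.284/1.158 ≈ 3.70.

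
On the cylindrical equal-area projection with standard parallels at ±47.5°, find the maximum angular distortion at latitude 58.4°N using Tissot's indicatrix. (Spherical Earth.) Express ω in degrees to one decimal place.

For cylindrical equal-area with standard parallel φ₀, h = cos φ / cos φ₀ and k = cos φ₀ / cos φ, so h·k = 1.
At 58.4°: h = 0.7756, k = 1.289; principal scales a = 1.289, b = 0.7756.
sin(ω/2) = (a − b)/(a + b) = 0.5137/2.065 = 0.2488, so ω = 2 arcsin(0.2488) ≈ 28.8°.

28.8°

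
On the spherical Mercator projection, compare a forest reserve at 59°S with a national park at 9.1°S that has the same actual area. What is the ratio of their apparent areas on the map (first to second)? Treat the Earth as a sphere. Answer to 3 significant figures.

Mercator is conformal with k = sec φ, so areal scale = k² = sec²φ.
At 59°: sec²(59°) = 1/0.5150² = 3.770.
At 9.1°: sec²(9.1°) = 1/0.9874² = 1.026.
Ratio = 3.770/1.026 = cos²(9.1°)/cos²(59°) ≈ 3.68.

3.68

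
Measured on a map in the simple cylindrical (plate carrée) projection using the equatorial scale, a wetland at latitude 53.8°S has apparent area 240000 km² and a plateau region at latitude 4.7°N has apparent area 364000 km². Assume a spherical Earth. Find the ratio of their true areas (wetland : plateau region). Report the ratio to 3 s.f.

0.391

Plate carrée has h = 1 and k = sec φ, giving areal scale sec φ; true area = (apparent area) · cos φ.
True area of wetland: 240000 × cos(53.8°) = 240000 × 0.5906 = 141700 km².
True area of plateau region: 364000 × cos(4.7°) = 364000 × 0.9966 = 362800 km².
Ratio = 141700 / 362800 ≈ 0.391.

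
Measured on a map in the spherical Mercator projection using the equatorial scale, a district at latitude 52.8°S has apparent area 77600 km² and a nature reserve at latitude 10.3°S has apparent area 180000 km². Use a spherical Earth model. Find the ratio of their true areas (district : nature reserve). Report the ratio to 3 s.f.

On Mercator the areal scale is sec²φ, so true area = apparent × cos²φ.
True area of district: 77600 × cos²(52.8°) = 77600 × 0.3655 = 28370 km².
True area of nature reserve: 180000 × cos²(10.3°) = 180000 × 0.9680 = 174200 km².
Ratio = 28370 / 174200 ≈ 0.163.

0.163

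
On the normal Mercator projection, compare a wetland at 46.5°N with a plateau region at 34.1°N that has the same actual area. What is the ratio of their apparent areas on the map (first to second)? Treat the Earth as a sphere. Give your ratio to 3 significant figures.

Mercator is conformal with k = sec φ, so areal scale = k² = sec²φ.
At 46.5°: sec²(46.5°) = 1/0.6884² = 2.110.
At 34.1°: sec²(34.1°) = 1/0.8281² = 1.458.
Ratio = 2.110/1.458 = cos²(34.1°)/cos²(46.5°) ≈ 1.45.

1.45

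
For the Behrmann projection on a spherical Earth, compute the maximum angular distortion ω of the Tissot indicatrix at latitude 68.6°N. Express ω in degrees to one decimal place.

88.6°

The Behrmann projection is cylindrical equal-area with φ₀ = 30°. For cylindrical equal-area with standard parallel φ₀, h = cos φ / cos φ₀ and k = cos φ₀ / cos φ, so h·k = 1.
At 68.6°: h = 0.4213, k = 2.373; principal scales a = 2.373, b = 0.4213.
sin(ω/2) = (a − b)/(a + b) = 1.952/2.795 = 0.6985, so ω = 2 arcsin(0.6985) ≈ 88.6°.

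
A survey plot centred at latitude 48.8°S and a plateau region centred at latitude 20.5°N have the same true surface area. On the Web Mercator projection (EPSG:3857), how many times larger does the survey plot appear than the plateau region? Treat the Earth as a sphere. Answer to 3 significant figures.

2.02

Mercator is conformal with k = sec φ, so areal scale = k² = sec²φ.
At 48.8°: sec²(48.8°) = 1/0.6587² = 2.305.
At 20.5°: sec²(20.5°) = 1/0.9367² = 1.140.
Ratio = 2.305/1.140 = cos²(20.5°)/cos²(48.8°) ≈ 2.02.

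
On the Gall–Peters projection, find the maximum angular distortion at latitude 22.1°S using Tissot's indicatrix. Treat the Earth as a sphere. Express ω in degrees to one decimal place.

Gall–Peters is a cylindrical equal-area projection with standard parallels at ±45°. Cylindrical equal-area (φ₀ = 45°): h = cos φ / cos 45° along meridians, k = cos 45° / cos φ along parallels; h·k = 1.
At 22.1°: h = 1.310, k = 0.7632; principal scales a = 1.310, b = 0.7632.
sin(ω/2) = (a − b)/(a + b) = 0.5471/2.073 = 0.2639, so ω = 2 arcsin(0.2639) ≈ 30.6°.

30.6°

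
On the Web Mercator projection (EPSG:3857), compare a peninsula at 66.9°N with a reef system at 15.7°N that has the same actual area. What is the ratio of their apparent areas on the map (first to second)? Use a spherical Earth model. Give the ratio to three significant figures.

On Mercator, area is exaggerated by sec²φ = 1/cos²φ.
At 66.9°: sec²(66.9°) = 1/0.3923² = 6.497.
At 15.7°: sec²(15.7°) = 1/0.9627² = 1.079.
Ratio = 6.497/1.079 = cos²(15.7°)/cos²(66.9°) ≈ 6.02.

6.02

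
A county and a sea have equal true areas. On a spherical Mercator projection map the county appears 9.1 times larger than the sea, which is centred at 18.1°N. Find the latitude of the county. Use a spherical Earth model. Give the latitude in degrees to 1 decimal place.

71.6°

For equal true areas on Mercator, apparent areas scale as sec²φ, so the ratio is cos²φ₂ / cos²φ₁.
cos²φ₂ / cos²φ₁ = 9.1  ⇒  cos φ₁ = cos 18.1° / √9.1 = 0.9505/3.017 = 0.3151.
φ₁ = arccos(0.3151) ≈ 71.6°.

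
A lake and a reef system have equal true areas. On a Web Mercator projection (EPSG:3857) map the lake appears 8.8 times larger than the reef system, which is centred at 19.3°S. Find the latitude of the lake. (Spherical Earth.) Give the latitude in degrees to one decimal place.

71.4°

For equal true areas on Mercator, apparent areas scale as sec²φ, so the ratio is cos²φ₂ / cos²φ₁.
cos²φ₂ / cos²φ₁ = 8.8  ⇒  cos φ₁ = cos 19.3° / √8.8 = 0.9438/2.966 = 0.3182.
φ₁ = arccos(0.3182) ≈ 71.4°.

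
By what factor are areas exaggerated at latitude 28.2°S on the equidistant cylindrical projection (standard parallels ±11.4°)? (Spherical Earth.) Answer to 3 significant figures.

In the equirectangular projection with standard parallel φ₀ = 11.4° (x = Rλ cos φ₀, y = Rφ), meridians are true-scale (h = 1) and the parallel scale is k = cos φ₀ / cos φ.
Areal scale = h·k = 1 × cos φ₀ / cos φ; at 28.2°, h = 1.000, k = 1.112, so h·k = 1.112.

1.11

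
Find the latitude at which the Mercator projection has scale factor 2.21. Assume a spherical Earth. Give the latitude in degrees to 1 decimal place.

Mercator scale is k = sec φ = 1/cos φ.
1/cos φ = 2.21  ⇒  cos φ = 0.4525  ⇒  φ = arccos(0.4525) ≈ 63.1°.

63.1°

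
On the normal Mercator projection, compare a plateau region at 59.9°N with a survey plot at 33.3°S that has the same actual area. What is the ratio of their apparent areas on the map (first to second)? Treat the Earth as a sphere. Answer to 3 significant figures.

2.78

Mercator is conformal with k = sec φ, so areal scale = k² = sec²φ.
At 59.9°: sec²(59.9°) = 1/0.5015² = 3.976.
At 33.3°: sec²(33.3°) = 1/0.8358² = 1.431.
Ratio = 3.976/1.431 = cos²(33.3°)/cos²(59.9°) ≈ 2.78.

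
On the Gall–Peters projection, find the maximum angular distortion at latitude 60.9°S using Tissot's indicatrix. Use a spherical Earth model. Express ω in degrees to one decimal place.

Gall–Peters is a cylindrical equal-area projection with standard parallels at ±45°. For cylindrical equal-area with standard parallel φ₀, h = cos φ / cos φ₀ and k = cos φ₀ / cos φ, so h·k = 1.
At 60.9°: h = 0.6878, k = 1.454; principal scales a = 1.454, b = 0.6878.
sin(ω/2) = (a − b)/(a + b) = 0.7662/2.142 = 0.3577, so ω = 2 arcsin(0.3577) ≈ 41.9°.

41.9°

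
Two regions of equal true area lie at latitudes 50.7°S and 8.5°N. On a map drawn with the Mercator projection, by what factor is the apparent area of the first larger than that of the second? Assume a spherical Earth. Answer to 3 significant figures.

2.44

Mercator areal scale is sec²φ.
At 50.7°: sec²(50.7°) = 1/0.6334² = 2.493.
At 8.5°: sec²(8.5°) = 1/0.9890² = 1.022.
Ratio = 2.493/1.022 = cos²(8.5°)/cos²(50.7°) ≈ 2.44.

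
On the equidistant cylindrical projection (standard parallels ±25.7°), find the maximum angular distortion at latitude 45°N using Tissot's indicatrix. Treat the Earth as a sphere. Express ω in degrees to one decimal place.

The equidistant cylindrical projection with φ₀ = 25.7° has h = 1 (meridians true) and k = cos φ₀ / cos φ along parallels.
At 45°: h = 1.000, k = 1.274; principal scales a = 1.274, b = 1.000.
sin(ω/2) = (a − b)/(a + b) = 0.2743/2.274 = 0.1206, so ω = 2 arcsin(0.1206) ≈ 13.9°.

13.9°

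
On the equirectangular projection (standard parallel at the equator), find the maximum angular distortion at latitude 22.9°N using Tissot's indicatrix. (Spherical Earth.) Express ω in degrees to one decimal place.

In the plate carrée (x = Rλ, y = Rφ), meridians are true-scale (h = 1) and parallels are stretched by k = sec φ.
At 22.9°: h = 1.000, k = 1.086; principal scales a = 1.086, b = 1.000.
sin(ω/2) = (a − b)/(a + b) = 0.08556/2.086 = 0.04102, so ω = 2 arcsin(0.04102) ≈ 4.7°.

4.7°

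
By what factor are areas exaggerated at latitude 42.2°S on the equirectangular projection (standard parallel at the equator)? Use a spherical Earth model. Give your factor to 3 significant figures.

Plate carrée maps x = Rλ, y = Rφ. The meridian scale is h = 1 and the parallel scale is k = 1/cos φ = sec φ.
Areal scale = h·k = 1 × sec φ; at 42.2°, h = 1.000, k = 1.350, so h·k = 1.350.

1.35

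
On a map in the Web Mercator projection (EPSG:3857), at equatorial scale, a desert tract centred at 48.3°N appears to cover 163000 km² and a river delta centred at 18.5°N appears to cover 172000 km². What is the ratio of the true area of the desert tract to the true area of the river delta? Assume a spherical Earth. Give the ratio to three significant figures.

Mercator's areal exaggeration is sec²φ; hence true area = (apparent area) · cos²φ.
True area of desert tract: 163000 × cos²(48.3°) = 163000 × 0.4425 = 72130 km².
True area of river delta: 172000 × cos²(18.5°) = 172000 × 0.8993 = 154700 km².
Ratio = 72130 / 154700 ≈ 0.466.

0.466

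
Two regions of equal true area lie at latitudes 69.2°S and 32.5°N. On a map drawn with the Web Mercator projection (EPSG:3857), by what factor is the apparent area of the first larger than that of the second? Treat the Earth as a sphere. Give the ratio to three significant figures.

Mercator areal scale is sec²φ.
At 69.2°: sec²(69.2°) = 1/0.3551² = 7.930.
At 32.5°: sec²(32.5°) = 1/0.8434² = 1.406.
Ratio = 7.930/1.406 = cos²(32.5°)/cos²(69.2°) ≈ 5.64.

5.64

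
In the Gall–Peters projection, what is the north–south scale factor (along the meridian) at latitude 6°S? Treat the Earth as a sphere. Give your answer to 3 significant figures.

1.41

The Gall–Peters projection is cylindrical equal-area with φ₀ = 45°. Cylindrical equal-area (φ₀ = 45°): h = cos φ / cos 45° along meridians, k = cos 45° / cos φ along parallels; h·k = 1.
h = cos 6° / cos 45° = 0.9945/0.7071 = 1.406.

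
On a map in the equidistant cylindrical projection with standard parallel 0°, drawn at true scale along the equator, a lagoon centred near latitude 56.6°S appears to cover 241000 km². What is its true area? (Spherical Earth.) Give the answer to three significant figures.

In the plate carrée (x = Rλ, y = Rφ), meridians are true-scale (h = 1) and parallels are stretched by k = sec φ.
Areal scale = h·k = 1 × sec φ; at 56.6°, h = 1.000, k = 1.817, so h·k = 1.817.
True area = apparent / (areal scale) = 241000 / 1.817 ≈ 133000 km².

133000 km²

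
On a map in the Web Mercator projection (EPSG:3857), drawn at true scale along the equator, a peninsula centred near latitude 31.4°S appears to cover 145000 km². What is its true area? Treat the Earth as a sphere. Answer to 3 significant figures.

106000 km²

The Mercator projection is conformal; its linear scale factor is the same in every direction and equals sec φ = 1/cos φ.
Areal scale = k² = sec²φ = 1/cos²(31.4°) = 1/0.8536² = 1.373.
True area = apparent / (areal scale) = 145000 / 1.373 ≈ 106000 km².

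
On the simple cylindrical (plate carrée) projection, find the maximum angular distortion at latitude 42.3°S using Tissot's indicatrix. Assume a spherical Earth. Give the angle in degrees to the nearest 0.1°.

17.2°

For the equirectangular projection with φ₀ = 0 (plate carrée), h = 1 along meridians and k = sec φ along parallels.
At 42.3°: h = 1.000, k = 1.352; principal scales a = 1.352, b = 1.000.
sin(ω/2) = (a − b)/(a + b) = 0.3520/2.352 = 0.1497, so ω = 2 arcsin(0.1497) ≈ 17.2°.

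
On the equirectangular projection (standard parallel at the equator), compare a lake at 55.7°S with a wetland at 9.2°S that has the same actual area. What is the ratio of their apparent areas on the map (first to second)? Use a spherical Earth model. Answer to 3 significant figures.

Plate carrée maps x = Rλ, y = Rφ. The meridian scale is h = 1 and the parallel scale is k = 1/cos φ = sec φ.
Areal scale at 55.7°: h·k = 1.000 × 1.775 = 1.775.
Areal scale at 9.2°: h·k = 1.000 × 1.013 = 1.013.
Ratio = 1.775/1.013 ≈ 1.75.

1.75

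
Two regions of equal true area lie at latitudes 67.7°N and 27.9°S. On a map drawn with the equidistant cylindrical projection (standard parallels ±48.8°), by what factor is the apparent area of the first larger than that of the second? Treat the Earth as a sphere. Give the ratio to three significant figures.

2.33

With standard parallel φ₀ = 48.8°, the equirectangular projection gives x = Rλ cos φ₀, y = Rφ, so h = 1 and k = cos 48.8° / cos φ.
Areal scale at 67.7°: h·k = 1.000 × 1.736 = 1.736.
Areal scale at 27.9°: h·k = 1.000 × 0.7453 = 0.7453.
Ratio = 1.736/0.7453 ≈ 2.33.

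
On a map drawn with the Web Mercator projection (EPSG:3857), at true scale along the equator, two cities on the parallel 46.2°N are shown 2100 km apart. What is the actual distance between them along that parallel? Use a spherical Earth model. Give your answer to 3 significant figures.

1450 km

Mercator is conformal, so the point scale is isotropic: h = k = sec φ = 1/cos φ.
Along the parallel at 46.2°, map distances are exaggerated by k = sec 46.2° = 1.445.
True distance = 2100 / 1.445 = 2100 × cos 46.2° ≈ 1450 km.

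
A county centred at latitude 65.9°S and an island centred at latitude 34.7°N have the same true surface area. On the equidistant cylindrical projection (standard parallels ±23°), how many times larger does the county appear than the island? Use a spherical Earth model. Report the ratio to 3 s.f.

The equidistant cylindrical projection with φ₀ = 23° has h = 1 (meridians true) and k = cos φ₀ / cos φ along parallels.
Areal scale at 65.9°: h·k = 1.000 × 2.254 = 2.254.
Areal scale at 34.7°: h·k = 1.000 × 1.120 = 1.120.
Ratio = 2.254/1.120 ≈ 2.01.

2.01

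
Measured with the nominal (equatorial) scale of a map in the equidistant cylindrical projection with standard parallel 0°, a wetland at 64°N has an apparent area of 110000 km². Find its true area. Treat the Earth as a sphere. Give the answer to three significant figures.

In the plate carrée (x = Rλ, y = Rφ), meridians are true-scale (h = 1) and parallels are stretched by k = sec φ.
Areal scale = h·k = 1 × sec φ; at 64°, h = 1.000, k = 2.281, so h·k = 2.281.
True area = apparent / (areal scale) = 110000 / 2.281 ≈ 48200 km².

48200 km²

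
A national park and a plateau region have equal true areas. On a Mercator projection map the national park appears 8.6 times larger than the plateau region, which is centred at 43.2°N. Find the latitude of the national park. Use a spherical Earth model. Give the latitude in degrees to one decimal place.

On Mercator, (apparent₁)/(apparent₂) = sec²φ₁ / sec²φ₂ when true areas are equal.
cos²φ₂ / cos²φ₁ = 8.6  ⇒  cos φ₁ = cos 43.2° / √8.6 = 0.7290/2.933 = 0.2486.
φ₁ = arccos(0.2486) ≈ 75.6°.

75.6°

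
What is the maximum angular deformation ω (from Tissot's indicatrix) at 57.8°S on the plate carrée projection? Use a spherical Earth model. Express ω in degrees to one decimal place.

35.5°

Plate carrée maps x = Rλ, y = Rφ. The meridian scale is h = 1 and the parallel scale is k = 1/cos φ = sec φ.
At 57.8°: h = 1.000, k = 1.877; principal scales a = 1.877, b = 1.000.
sin(ω/2) = (a − b)/(a + b) = 0.8766/2.877 = 0.3047, so ω = 2 arcsin(0.3047) ≈ 35.5°.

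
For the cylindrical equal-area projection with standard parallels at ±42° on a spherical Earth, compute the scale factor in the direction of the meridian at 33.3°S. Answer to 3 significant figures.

A cylindrical equal-area projection with standard parallel φ₀ has meridian scale h = cos φ / cos φ₀ and parallel scale k = cos φ₀ / cos φ (so areas are preserved, h·k = 1).
h = cos 33.3° / cos 42° = 0.8358/0.7431 = 1.125.

1.12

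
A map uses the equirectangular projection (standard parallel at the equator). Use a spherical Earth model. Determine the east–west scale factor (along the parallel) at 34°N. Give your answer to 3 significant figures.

1.21

In the plate carrée (x = Rλ, y = Rφ), meridians are true-scale (h = 1) and parallels are stretched by k = sec φ.
k = 1/cos 34° = 1/0.8290 = 1.206.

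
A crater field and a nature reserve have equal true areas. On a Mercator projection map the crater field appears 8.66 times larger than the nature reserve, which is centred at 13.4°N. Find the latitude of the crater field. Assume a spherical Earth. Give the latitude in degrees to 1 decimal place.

70.7°

Mercator areal scale is sec²φ, so apparent-area ratio = sec²φ₁ / sec²φ₂ = cos²φ₂ / cos²φ₁.
cos²φ₂ / cos²φ₁ = 8.66  ⇒  cos φ₁ = cos 13.4° / √8.66 = 0.9728/2.943 = 0.3306.
φ₁ = arccos(0.3306) ≈ 70.7°.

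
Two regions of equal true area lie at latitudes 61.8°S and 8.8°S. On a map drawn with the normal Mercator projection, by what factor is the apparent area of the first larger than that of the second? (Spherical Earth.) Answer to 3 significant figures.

4.37

On Mercator, area is exaggerated by sec²φ = 1/cos²φ.
At 61.8°: sec²(61.8°) = 1/0.4726² = 4.478.
At 8.8°: sec²(8.8°) = 1/0.9882² = 1.024.
Ratio = 4.478/1.024 = cos²(8.8°)/cos²(61.8°) ≈ 4.37.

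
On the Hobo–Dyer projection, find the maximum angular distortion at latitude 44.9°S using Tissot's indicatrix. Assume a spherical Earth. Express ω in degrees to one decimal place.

The Hobo–Dyer projection is cylindrical equal-area with φ₀ = 37.5°. A cylindrical equal-area projection with standard parallel φ₀ has meridian scale h = cos φ / cos φ₀ and parallel scale k = cos φ₀ / cos φ (so areas are preserved, h·k = 1).
At 44.9°: h = 0.8928, k = 1.120; principal scales a = 1.120, b = 0.8928.
sin(ω/2) = (a − b)/(a + b) = 0.2272/2.013 = 0.1129, so ω = 2 arcsin(0.1129) ≈ 13.0°.

13.0°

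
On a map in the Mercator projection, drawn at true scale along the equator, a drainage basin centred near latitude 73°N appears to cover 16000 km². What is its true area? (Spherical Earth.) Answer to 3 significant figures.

1370 km²

The Mercator projection is conformal; its linear scale factor is the same in every direction and equals sec φ = 1/cos φ.
Areal scale = k² = sec²φ = 1/cos²(73°) = 1/0.2924² = 11.70.
True area = apparent / (areal scale) = 16000 / 11.70 ≈ 1370 km².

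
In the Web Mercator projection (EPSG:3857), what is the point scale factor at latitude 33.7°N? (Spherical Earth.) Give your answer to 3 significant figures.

The Mercator projection is conformal; its linear scale factor is the same in every direction and equals sec φ = 1/cos φ.
k = 1/cos 33.7° = 1/0.8320 = 1.202.

1.20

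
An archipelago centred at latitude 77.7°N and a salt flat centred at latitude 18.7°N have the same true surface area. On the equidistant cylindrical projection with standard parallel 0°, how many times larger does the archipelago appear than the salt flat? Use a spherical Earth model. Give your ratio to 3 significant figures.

4.45

For the equirectangular projection with φ₀ = 0 (plate carrée), h = 1 along meridians and k = sec φ along parallels.
Areal scale at 77.7°: h·k = 1.000 × 4.694 = 4.694.
Areal scale at 18.7°: h·k = 1.000 × 1.056 = 1.056.
Ratio = 4.694/1.056 ≈ 4.45.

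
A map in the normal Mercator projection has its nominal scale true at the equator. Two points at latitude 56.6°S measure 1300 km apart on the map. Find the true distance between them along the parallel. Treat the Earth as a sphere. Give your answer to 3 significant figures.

716 km

The Mercator projection is conformal; its linear scale factor is the same in every direction and equals sec φ = 1/cos φ.
Along the parallel at 56.6°, map distances are exaggerated by k = sec 56.6° = 1.817.
True distance = 1300 / 1.817 = 1300 × cos 56.6° ≈ 716 km.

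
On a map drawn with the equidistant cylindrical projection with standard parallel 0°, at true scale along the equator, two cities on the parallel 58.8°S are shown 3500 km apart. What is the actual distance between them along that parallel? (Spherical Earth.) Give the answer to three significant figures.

1810 km

Plate carrée maps x = Rλ, y = Rφ. The meridian scale is h = 1 and the parallel scale is k = 1/cos φ = sec φ.
Along the parallel at 58.8°, map distances are exaggerated by k = sec 58.8° = 1.930.
True distance = 3500 / 1.930 = 3500 × cos 58.8° ≈ 1810 km.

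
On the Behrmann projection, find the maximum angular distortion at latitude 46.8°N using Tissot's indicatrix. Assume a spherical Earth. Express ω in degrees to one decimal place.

Behrmann is a cylindrical equal-area projection with standard parallels at ±30°. A cylindrical equal-area projection with standard parallel φ₀ has meridian scale h = cos φ / cos φ₀ and parallel scale k = cos φ₀ / cos φ (so areas are preserved, h·k = 1).
At 46.8°: h = 0.7904, k = 1.265; principal scales a = 1.265, b = 0.7904.
sin(ω/2) = (a − b)/(a + b) = 0.4747/2.056 = 0.2309, so ω = 2 arcsin(0.2309) ≈ 26.7°.

26.7°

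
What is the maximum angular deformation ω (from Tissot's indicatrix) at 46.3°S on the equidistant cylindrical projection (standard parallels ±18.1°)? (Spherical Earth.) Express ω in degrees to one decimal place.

18.2°

The equidistant cylindrical projection with φ₀ = 18.1° has h = 1 (meridians true) and k = cos φ₀ / cos φ along parallels.
At 46.3°: h = 1.000, k = 1.376; principal scales a = 1.376, b = 1.000.
sin(ω/2) = (a − b)/(a + b) = 0.3758/2.376 = 0.1582, so ω = 2 arcsin(0.1582) ≈ 18.2°.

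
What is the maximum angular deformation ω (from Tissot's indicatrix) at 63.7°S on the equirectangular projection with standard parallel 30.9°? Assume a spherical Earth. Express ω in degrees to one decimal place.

37.2°

With standard parallel φ₀ = 30.9°, the equirectangular projection gives x = Rλ cos φ₀, y = Rφ, so h = 1 and k = cos 30.9° / cos φ.
At 63.7°: h = 1.000, k = 1.937; principal scales a = 1.937, b = 1.000.
sin(ω/2) = (a − b)/(a + b) = 0.9366/2.937 = 0.3189, so ω = 2 arcsin(0.3189) ≈ 37.2°.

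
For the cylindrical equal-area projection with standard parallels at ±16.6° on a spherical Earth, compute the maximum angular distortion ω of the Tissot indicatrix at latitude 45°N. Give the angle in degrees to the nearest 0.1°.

34.3°

For cylindrical equal-area with standard parallel φ₀, h = cos φ / cos φ₀ and k = cos φ₀ / cos φ, so h·k = 1.
At 45°: h = 0.7379, k = 1.355; principal scales a = 1.355, b = 0.7379.
sin(ω/2) = (a − b)/(a + b) = 0.6174/2.093 = 0.2950, so ω = 2 arcsin(0.2950) ≈ 34.3°.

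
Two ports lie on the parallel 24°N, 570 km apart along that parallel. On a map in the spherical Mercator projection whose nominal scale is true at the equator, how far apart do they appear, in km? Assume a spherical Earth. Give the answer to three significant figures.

624 km

For Mercator, h = k = sec φ (a conformal cylindrical projection has a single point scale, 1/cos φ).
Along the parallel, k = sec 24° = 1/0.9135 = 1.095.
Map distance = 570 × 1.095 ≈ 624 km.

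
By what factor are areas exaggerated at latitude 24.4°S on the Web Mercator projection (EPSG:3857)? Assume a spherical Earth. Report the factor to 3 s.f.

1.21

Mercator is conformal, so the point scale is isotropic: h = k = sec φ = 1/cos φ.
Areal scale = k² = sec²φ = 1/cos²(24.4°) = 1/0.9107² = 1.206.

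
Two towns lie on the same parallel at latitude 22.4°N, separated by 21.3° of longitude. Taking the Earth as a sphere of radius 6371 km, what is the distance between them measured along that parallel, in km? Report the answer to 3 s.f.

2190 km

Arc length along a parallel = R cos φ · Δλ (with Δλ in radians).
= 6371 × cos 22.4° × (21.3° × π/180) = 6371 × 0.9245 × 0.3718 ≈ 2190 km.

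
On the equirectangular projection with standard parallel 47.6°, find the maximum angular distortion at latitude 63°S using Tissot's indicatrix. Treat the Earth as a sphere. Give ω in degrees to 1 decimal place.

22.5°

With standard parallel φ₀ = 47.6°, the equirectangular projection gives x = Rλ cos φ₀, y = Rφ, so h = 1 and k = cos 47.6° / cos φ.
At 63°: h = 1.000, k = 1.485; principal scales a = 1.485, b = 1.000.
sin(ω/2) = (a − b)/(a + b) = 0.4853/2.485 = 0.1953, so ω = 2 arcsin(0.1953) ≈ 22.5°.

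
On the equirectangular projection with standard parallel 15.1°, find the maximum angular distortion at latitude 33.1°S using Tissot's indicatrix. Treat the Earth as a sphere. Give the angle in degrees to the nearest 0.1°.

The equidistant cylindrical projection with φ₀ = 15.1° has h = 1 (meridians true) and k = cos φ₀ / cos φ along parallels.
At 33.1°: h = 1.000, k = 1.153; principal scales a = 1.153, b = 1.000.
sin(ω/2) = (a − b)/(a + b) = 0.1525/2.153 = 0.07085, so ω = 2 arcsin(0.07085) ≈ 8.1°.

8.1°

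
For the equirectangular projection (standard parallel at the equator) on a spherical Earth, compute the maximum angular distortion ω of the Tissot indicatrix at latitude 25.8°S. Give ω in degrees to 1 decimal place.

6.0°

In the plate carrée (x = Rλ, y = Rφ), meridians are true-scale (h = 1) and parallels are stretched by k = sec φ.
At 25.8°: h = 1.000, k = 1.111; principal scales a = 1.111, b = 1.000.
sin(ω/2) = (a − b)/(a + b) = 0.1107/2.111 = 0.05246, so ω = 2 arcsin(0.05246) ≈ 6.0°.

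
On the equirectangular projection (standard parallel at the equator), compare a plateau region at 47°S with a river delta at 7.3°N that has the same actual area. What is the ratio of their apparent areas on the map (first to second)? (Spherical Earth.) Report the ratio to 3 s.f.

1.45

In the plate carrée (x = Rλ, y = Rφ), meridians are true-scale (h = 1) and parallels are stretched by k = sec φ.
Areal scale at 47°: h·k = 1.000 × 1.466 = 1.466.
Areal scale at 7.3°: h·k = 1.000 × 1.008 = 1.008.
Ratio = 1.466/1.008 ≈ 1.45.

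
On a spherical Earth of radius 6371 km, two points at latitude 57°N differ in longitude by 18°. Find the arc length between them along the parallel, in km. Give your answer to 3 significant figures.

Arc length along a parallel = R cos φ · Δλ (with Δλ in radians).
= 6371 × cos 57° × (18° × π/180) = 6371 × 0.5446 × 0.3142 ≈ 1090 km.

1090 km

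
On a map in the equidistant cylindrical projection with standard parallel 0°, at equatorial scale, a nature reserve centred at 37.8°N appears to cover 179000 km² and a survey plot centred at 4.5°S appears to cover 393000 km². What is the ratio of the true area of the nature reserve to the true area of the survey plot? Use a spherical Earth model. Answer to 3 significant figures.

0.361

Plate carrée has h = 1 and k = sec φ, giving areal scale sec φ; true area = (apparent area) · cos φ.
True area of nature reserve: 179000 × cos(37.8°) = 179000 × 0.7902 = 141400 km².
True area of survey plot: 393000 × cos(4.5°) = 393000 × 0.9969 = 391800 km².
Ratio = 141400 / 391800 ≈ 0.361.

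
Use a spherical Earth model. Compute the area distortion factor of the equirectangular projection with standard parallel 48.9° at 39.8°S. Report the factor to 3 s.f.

0.856

In the equirectangular projection with standard parallel φ₀ = 48.9° (x = Rλ cos φ₀, y = Rφ), meridians are true-scale (h = 1) and the parallel scale is k = cos φ₀ / cos φ.
Areal scale = h·k = 1 × cos φ₀ / cos φ; at 39.8°, h = 1.000, k = 0.8556, so h·k = 0.8556.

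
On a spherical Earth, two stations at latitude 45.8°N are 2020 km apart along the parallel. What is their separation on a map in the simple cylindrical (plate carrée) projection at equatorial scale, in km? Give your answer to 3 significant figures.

2900 km

In the plate carrée (x = Rλ, y = Rφ), meridians are true-scale (h = 1) and parallels are stretched by k = sec φ.
Along the parallel, k = sec 45.8° = 1/0.6972 = 1.434.
Map distance = 2020 × 1.434 ≈ 2900 km.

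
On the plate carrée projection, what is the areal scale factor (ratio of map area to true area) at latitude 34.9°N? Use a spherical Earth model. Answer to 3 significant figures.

1.22

For the equirectangular projection with φ₀ = 0 (plate carrée), h = 1 along meridians and k = sec φ along parallels.
Areal scale = h·k = 1 × sec φ; at 34.9°, h = 1.000, k = 1.219, so h·k = 1.219.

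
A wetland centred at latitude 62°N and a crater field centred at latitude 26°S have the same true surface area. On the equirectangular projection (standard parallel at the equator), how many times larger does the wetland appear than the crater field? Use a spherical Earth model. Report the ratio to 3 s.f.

Plate carrée maps x = Rλ, y = Rφ. The meridian scale is h = 1 and the parallel scale is k = 1/cos φ = sec φ.
Areal scale at 62°: h·k = 1.000 × 2.130 = 2.130.
Areal scale at 26°: h·k = 1.000 × 1.113 = 1.113.
Ratio = 2.130/1.113 ≈ 1.91.

1.91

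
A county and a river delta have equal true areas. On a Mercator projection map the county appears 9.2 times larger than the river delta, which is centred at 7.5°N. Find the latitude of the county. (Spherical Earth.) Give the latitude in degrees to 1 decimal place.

On Mercator, (apparent₁)/(apparent₂) = sec²φ₁ / sec²φ₂ when true areas are equal.
cos²φ₂ / cos²φ₁ = 9.2  ⇒  cos φ₁ = cos 7.5° / √9.2 = 0.9914/3.033 = 0.3269.
φ₁ = arccos(0.3269) ≈ 70.9°.

70.9°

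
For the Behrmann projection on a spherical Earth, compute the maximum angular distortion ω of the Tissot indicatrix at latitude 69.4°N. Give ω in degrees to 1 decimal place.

Behrmann is a cylindrical equal-area projection with standard parallels at ±30°. Cylindrical equal-area (φ₀ = 30°): h = cos φ / cos 30° along meridians, k = cos 30° / cos φ along parallels; h·k = 1.
At 69.4°: h = 0.4063, k = 2.461; principal scales a = 2.461, b = 0.4063.
sin(ω/2) = (a − b)/(a + b) = 2.055/2.868 = 0.7167, so ω = 2 arcsin(0.7167) ≈ 91.6°.

91.6°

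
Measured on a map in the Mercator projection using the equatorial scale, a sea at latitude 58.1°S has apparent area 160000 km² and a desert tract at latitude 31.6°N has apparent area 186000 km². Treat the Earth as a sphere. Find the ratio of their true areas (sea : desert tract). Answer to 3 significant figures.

Since Mercator area scale is 1/cos²φ, the true area equals the apparent area multiplied by cos²φ.
True area of sea: 160000 × cos²(58.1°) = 160000 × 0.2792 = 44680 km².
True area of desert tract: 186000 × cos²(31.6°) = 186000 × 0.7254 = 134900 km².
Ratio = 44680 / 134900 ≈ 0.331.

0.331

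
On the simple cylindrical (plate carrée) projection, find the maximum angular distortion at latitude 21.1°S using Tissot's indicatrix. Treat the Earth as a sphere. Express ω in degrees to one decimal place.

4.0°

For the equirectangular projection with φ₀ = 0 (plate carrée), h = 1 along meridians and k = sec φ along parallels.
At 21.1°: h = 1.000, k = 1.072; principal scales a = 1.072, b = 1.000.
sin(ω/2) = (a − b)/(a + b) = 0.07186/2.072 = 0.03469, so ω = 2 arcsin(0.03469) ≈ 4.0°.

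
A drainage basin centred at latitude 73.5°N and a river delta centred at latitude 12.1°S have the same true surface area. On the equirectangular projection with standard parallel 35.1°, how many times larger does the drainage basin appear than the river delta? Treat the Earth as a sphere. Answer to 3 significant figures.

3.44

With standard parallel φ₀ = 35.1°, the equirectangular projection gives x = Rλ cos φ₀, y = Rφ, so h = 1 and k = cos 35.1° / cos φ.
Areal scale at 73.5°: h·k = 1.000 × 2.881 = 2.881.
Areal scale at 12.1°: h·k = 1.000 × 0.8367 = 0.8367.
Ratio = 2.881/0.8367 ≈ 3.44.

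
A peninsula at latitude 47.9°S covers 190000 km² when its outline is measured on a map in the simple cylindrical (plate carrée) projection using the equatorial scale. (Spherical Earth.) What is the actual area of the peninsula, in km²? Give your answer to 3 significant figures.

127000 km²

For the equirectangular projection with φ₀ = 0 (plate carrée), h = 1 along meridians and k = sec φ along parallels.
Areal scale = h·k = 1 × sec φ; at 47.9°, h = 1.000, k = 1.492, so h·k = 1.492.
True area = apparent / (areal scale) = 190000 / 1.492 ≈ 127000 km².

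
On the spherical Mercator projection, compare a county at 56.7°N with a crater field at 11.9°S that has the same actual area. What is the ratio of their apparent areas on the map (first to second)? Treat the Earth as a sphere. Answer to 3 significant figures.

3.18

Mercator is conformal with k = sec φ, so areal scale = k² = sec²φ.
At 56.7°: sec²(56.7°) = 1/0.5490² = 3.318.
At 11.9°: sec²(11.9°) = 1/0.9785² = 1.044.
Ratio = 3.318/1.044 = cos²(11.9°)/cos²(56.7°) ≈ 3.18.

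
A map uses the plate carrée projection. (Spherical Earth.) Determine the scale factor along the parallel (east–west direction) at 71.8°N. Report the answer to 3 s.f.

3.20

Plate carrée maps x = Rλ, y = Rφ. The meridian scale is h = 1 and the parallel scale is k = 1/cos φ = sec φ.
k = 1/cos 71.8° = 1/0.3123 = 3.202.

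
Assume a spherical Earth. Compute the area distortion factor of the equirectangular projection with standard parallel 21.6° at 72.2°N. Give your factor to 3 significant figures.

3.04

With standard parallel φ₀ = 21.6°, the equirectangular projection gives x = Rλ cos φ₀, y = Rφ, so h = 1 and k = cos 21.6° / cos φ.
Areal scale = h·k = 1 × cos φ₀ / cos φ; at 72.2°, h = 1.000, k = 3.042, so h·k = 3.042.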